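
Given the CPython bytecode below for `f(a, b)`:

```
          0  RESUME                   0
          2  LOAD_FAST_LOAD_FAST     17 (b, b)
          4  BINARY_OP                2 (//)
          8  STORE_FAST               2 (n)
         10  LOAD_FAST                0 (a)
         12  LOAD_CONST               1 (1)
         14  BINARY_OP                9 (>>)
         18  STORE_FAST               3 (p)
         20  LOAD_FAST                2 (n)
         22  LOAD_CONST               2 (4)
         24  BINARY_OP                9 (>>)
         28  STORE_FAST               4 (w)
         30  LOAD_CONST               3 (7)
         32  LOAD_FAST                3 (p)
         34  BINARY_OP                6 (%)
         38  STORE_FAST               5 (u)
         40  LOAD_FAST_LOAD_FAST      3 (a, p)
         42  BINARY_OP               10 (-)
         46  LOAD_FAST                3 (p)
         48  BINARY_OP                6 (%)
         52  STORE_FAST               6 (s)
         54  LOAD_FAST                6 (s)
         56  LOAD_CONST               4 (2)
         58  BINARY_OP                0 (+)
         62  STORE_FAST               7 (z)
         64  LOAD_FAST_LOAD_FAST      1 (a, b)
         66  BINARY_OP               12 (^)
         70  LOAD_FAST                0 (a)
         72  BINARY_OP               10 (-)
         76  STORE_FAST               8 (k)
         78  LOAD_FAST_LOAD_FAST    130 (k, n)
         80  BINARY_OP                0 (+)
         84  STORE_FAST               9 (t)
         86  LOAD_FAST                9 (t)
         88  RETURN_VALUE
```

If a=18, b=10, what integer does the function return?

7

LOAD_FAST_LOAD_FAST b,b → push 10,10. Stack: [10, 10]
BINARY_OP // → 10 // 10 = 1. Stack: [1]
STORE_FAST n → n=1. Stack: []
LOAD_FAST a → push 18. Stack: [18]
LOAD_CONST → push 1. Stack: [18, 1]
BINARY_OP >> → 18 >> 1 = 9. Stack: [9]
STORE_FAST p → p=9. Stack: []
LOAD_FAST n → push 1. Stack: [1]
LOAD_CONST → push 4. Stack: [1, 4]
BINARY_OP >> → 1 >> 4 = 0. Stack: [0]
STORE_FAST w → w=0. Stack: []
LOAD_CONST → push 7. Stack: [7]
LOAD_FAST p → push 9. Stack: [7, 9]
BINARY_OP % → 7 % 9 = 7. Stack: [7]
STORE_FAST u → u=7. Stack: []
LOAD_FAST_LOAD_FAST a,p → push 18,9. Stack: [18, 9]
BINARY_OP - → 18 - 9 = 9. Stack: [9]
LOAD_FAST p → push 9. Stack: [9, 9]
BINARY_OP % → 9 % 9 = 0. Stack: [0]
STORE_FAST s → s=0. Stack: []
LOAD_FAST s → push 0. Stack: [0]
LOAD_CONST → push 2. Stack: [0, 2]
BINARY_OP + → 0 + 2 = 2. Stack: [2]
STORE_FAST z → z=2. Stack: []
LOAD_FAST_LOAD_FAST a,b → push 18,10. Stack: [18, 10]
BINARY_OP ^ → 18 ^ 10 = 24. Stack: [24]
LOAD_FAST a → push 18. Stack: [24, 18]
BINARY_OP - → 24 - 18 = 6. Stack: [6]
STORE_FAST k → k=6. Stack: []
LOAD_FAST_LOAD_FAST k,n → push 6,1. Stack: [6, 1]
BINARY_OP + → 6 + 1 = 7. Stack: [7]
STORE_FAST t → t=7. Stack: []
LOAD_FAST t → push 7. Stack: [7]
RETURN_VALUE → return 7.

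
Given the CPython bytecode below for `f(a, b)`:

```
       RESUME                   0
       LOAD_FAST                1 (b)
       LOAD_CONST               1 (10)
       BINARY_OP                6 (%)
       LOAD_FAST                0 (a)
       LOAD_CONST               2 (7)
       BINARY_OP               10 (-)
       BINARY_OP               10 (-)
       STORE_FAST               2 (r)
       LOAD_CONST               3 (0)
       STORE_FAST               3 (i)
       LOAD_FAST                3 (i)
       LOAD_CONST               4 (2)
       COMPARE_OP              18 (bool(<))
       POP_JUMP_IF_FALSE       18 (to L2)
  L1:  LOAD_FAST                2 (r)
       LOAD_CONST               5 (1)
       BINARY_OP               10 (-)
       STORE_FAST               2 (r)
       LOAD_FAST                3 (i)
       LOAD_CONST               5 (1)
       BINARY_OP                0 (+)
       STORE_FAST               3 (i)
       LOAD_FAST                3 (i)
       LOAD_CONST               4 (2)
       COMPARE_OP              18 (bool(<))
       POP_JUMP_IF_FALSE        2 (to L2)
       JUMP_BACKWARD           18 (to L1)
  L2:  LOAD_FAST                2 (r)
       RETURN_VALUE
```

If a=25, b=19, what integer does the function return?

-11

LOAD_FAST b → push 19. Stack: [19]
LOAD_CONST → push 10. Stack: [19, 10]
BINARY_OP % → 19 % 10 = 9. Stack: [9]
LOAD_FAST a → push 25. Stack: [9, 25]
LOAD_CONST → push 7. Stack: [9, 25, 7]
BINARY_OP - → 25 - 7 = 18. Stack: [9, 18]
BINARY_OP - → 9 - 18 = -9. Stack: [-9]
STORE_FAST r → r=-9. Stack: []
LOAD_CONST → push 0. Stack: [0]
STORE_FAST i → i=0. Stack: []
LOAD_FAST i → push 0. Stack: [0]
LOAD_CONST → push 2. Stack: [0, 2]
COMPARE_OP bool(<) → 0 vs 2 = True. Stack: [True]
POP_JUMP_IF_FALSE → pop True; no jump. Stack: []
LOAD_FAST r → push -9. Stack: [-9]
LOAD_CONST → push 1. Stack: [-9, 1]
BINARY_OP - → -9 - 1 = -10. Stack: [-10]
STORE_FAST r → r=-10. Stack: []
LOAD_FAST i → push 0. Stack: [0]
LOAD_CONST → push 1. Stack: [0, 1]
BINARY_OP + → 0 + 1 = 1. Stack: [1]
STORE_FAST i → i=1. Stack: []
LOAD_FAST i → push 1. Stack: [1]
LOAD_CONST → push 2. Stack: [1, 2]
COMPARE_OP bool(<) → 1 vs 2 = True. Stack: [True]
POP_JUMP_IF_FALSE → pop True; no jump. Stack: []
LOAD_FAST r → push -10. Stack: [-10]
LOAD_CONST → push 1. Stack: [-10, 1]
BINARY_OP - → -10 - 1 = -11. Stack: [-11]
STORE_FAST r → r=-11. Stack: []
LOAD_FAST i → push 1. Stack: [1]
LOAD_CONST → push 1. Stack: [1, 1]
BINARY_OP + → 1 + 1 = 2. Stack: [2]
STORE_FAST i → i=2. Stack: []
LOAD_FAST i → push 2. Stack: [2]
LOAD_CONST → push 2. Stack: [2, 2]
COMPARE_OP bool(<) → 2 vs 2 = False. Stack: [False]
POP_JUMP_IF_FALSE → pop False; jump. Stack: []
LOAD_FAST r → push -11. Stack: [-11]
RETURN_VALUE → return -11.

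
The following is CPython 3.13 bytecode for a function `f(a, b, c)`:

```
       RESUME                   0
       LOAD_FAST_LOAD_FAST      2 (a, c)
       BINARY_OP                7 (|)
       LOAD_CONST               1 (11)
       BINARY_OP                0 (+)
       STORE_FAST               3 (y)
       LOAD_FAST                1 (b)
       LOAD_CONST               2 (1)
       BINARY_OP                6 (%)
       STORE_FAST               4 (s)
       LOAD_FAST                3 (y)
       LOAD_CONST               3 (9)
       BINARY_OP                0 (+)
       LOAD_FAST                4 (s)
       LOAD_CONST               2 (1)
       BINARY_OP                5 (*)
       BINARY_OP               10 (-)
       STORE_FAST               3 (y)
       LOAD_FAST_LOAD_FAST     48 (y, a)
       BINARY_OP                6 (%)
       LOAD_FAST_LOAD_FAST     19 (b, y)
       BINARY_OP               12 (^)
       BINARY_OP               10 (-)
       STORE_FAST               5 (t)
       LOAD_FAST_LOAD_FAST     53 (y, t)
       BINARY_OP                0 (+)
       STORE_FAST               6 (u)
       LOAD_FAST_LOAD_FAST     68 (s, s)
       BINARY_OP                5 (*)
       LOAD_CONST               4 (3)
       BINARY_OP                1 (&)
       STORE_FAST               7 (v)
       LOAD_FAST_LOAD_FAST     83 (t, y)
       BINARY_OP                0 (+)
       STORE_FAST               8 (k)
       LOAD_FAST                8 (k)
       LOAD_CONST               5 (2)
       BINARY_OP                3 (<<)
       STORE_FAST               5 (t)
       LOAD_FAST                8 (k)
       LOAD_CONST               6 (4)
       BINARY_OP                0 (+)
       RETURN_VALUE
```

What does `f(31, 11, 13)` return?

19

LOAD_FAST_LOAD_FAST a,c → push 31,13. Stack: [31, 13]
BINARY_OP | → 31 | 13 = 31. Stack: [31]
LOAD_CONST → push 11. Stack: [31, 11]
BINARY_OP + → 31 + 11 = 42. Stack: [42]
STORE_FAST y → y=42. Stack: []
LOAD_FAST b → push 11. Stack: [11]
LOAD_CONST → push 1. Stack: [11, 1]
BINARY_OP % → 11 % 1 = 0. Stack: [0]
STORE_FAST s → s=0. Stack: []
LOAD_FAST y → push 42. Stack: [42]
LOAD_CONST → push 9. Stack: [42, 9]
BINARY_OP + → 42 + 9 = 51. Stack: [51]
LOAD_FAST s → push 0. Stack: [51, 0]
LOAD_CONST → push 1. Stack: [51, 0, 1]
BINARY_OP * → 0 * 1 = 0. Stack: [51, 0]
BINARY_OP - → 51 - 0 = 51. Stack: [51]
STORE_FAST y → y=51. Stack: []
LOAD_FAST_LOAD_FAST y,a → push 51,31. Stack: [51, 31]
BINARY_OP % → 51 % 31 = 20. Stack: [20]
LOAD_FAST_LOAD_FAST b,y → push 11,51. Stack: [20, 11, 51]
BINARY_OP ^ → 11 ^ 51 = 56. Stack: [20, 56]
BINARY_OP - → 20 - 56 = -36. Stack: [-36]
STORE_FAST t → t=-36. Stack: []
LOAD_FAST_LOAD_FAST y,t → push 51,-36. Stack: [51, -36]
BINARY_OP + → 51 + -36 = 15. Stack: [15]
STORE_FAST u → u=15. Stack: []
LOAD_FAST_LOAD_FAST s,s → push 0,0. Stack: [0, 0]
BINARY_OP * → 0 * 0 = 0. Stack: [0]
LOAD_CONST → push 3. Stack: [0, 3]
BINARY_OP & → 0 & 3 = 0. Stack: [0]
STORE_FAST v → v=0. Stack: []
LOAD_FAST_LOAD_FAST t,y → push -36,51. Stack: [-36, 51]
BINARY_OP + → -36 + 51 = 15. Stack: [15]
STORE_FAST k → k=15. Stack: []
LOAD_FAST k → push 15. Stack: [15]
LOAD_CONST → push 2. Stack: [15, 2]
BINARY_OP << → 15 << 2 = 60. Stack: [60]
STORE_FAST t → t=60. Stack: []
LOAD_FAST k → push 15. Stack: [15]
LOAD_CONST → push 4. Stack: [15, 4]
BINARY_OP + → 15 + 4 = 19. Stack: [19]
RETURN_VALUE → return 19.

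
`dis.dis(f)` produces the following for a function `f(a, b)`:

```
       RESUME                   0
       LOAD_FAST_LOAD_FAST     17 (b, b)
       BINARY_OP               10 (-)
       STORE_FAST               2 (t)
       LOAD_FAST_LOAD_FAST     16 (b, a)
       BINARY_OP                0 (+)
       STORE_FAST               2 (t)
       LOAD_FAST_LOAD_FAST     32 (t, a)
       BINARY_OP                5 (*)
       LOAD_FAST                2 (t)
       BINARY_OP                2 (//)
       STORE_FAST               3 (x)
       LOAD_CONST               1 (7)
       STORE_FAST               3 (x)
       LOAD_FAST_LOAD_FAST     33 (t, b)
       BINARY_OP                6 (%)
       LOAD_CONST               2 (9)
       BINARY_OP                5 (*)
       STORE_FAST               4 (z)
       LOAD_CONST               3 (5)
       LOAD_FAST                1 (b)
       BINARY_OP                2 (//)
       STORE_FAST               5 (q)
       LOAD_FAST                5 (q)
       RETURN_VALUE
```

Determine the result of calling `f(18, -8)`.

LOAD_FAST_LOAD_FAST b,b → push -8,-8. Stack: [-8, -8]
BINARY_OP - → -8 - -8 = 0. Stack: [0]
STORE_FAST t → t=0. Stack: []
LOAD_FAST_LOAD_FAST b,a → push -8,18. Stack: [-8, 18]
BINARY_OP + → -8 + 18 = 10. Stack: [10]
STORE_FAST t → t=10. Stack: []
LOAD_FAST_LOAD_FAST t,a → push 10,18. Stack: [10, 18]
BINARY_OP * → 10 * 18 = 180. Stack: [180]
LOAD_FAST t → push 10. Stack: [180, 10]
BINARY_OP // → 180 // 10 = 18. Stack: [18]
STORE_FAST x → x=18. Stack: []
LOAD_CONST → push 7. Stack: [7]
STORE_FAST x → x=7. Stack: []
LOAD_FAST_LOAD_FAST t,b → push 10,-8. Stack: [10, -8]
BINARY_OP % → 10 % -8 = -6. Stack: [-6]
LOAD_CONST → push 9. Stack: [-6, 9]
BINARY_OP * → -6 * 9 = -54. Stack: [-54]
STORE_FAST z → z=-54. Stack: []
LOAD_CONST → push 5. Stack: [5]
LOAD_FAST b → push -8. Stack: [5, -8]
BINARY_OP // → 5 // -8 = -1. Stack: [-1]
STORE_FAST q → q=-1. Stack: []
LOAD_FAST q → push -1. Stack: [-1]
RETURN_VALUE → return -1.

-1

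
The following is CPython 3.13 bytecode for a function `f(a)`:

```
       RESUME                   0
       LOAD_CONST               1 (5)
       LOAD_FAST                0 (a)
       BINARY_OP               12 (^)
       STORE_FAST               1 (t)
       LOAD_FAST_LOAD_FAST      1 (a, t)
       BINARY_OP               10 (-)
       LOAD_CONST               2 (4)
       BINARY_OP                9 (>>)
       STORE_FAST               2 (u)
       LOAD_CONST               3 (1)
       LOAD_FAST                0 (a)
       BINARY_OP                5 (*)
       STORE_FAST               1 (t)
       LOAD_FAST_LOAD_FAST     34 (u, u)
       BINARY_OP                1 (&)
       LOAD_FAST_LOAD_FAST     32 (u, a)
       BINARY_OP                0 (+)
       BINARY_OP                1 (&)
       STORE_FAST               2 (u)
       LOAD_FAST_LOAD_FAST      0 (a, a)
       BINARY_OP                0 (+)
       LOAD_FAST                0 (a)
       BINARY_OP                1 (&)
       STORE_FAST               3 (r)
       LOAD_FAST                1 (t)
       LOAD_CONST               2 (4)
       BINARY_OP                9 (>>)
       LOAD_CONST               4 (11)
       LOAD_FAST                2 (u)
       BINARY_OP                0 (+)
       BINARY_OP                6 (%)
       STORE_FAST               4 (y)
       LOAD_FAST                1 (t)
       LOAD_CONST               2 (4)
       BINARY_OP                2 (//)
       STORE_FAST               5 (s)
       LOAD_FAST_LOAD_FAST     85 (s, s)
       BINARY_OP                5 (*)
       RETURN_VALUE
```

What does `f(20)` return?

25

LOAD_CONST → push 5. Stack: [5]
LOAD_FAST a → push 20. Stack: [5, 20]
BINARY_OP ^ → 5 ^ 20 = 17. Stack: [17]
STORE_FAST t → t=17. Stack: []
LOAD_FAST_LOAD_FAST a,t → push 20,17. Stack: [20, 17]
BINARY_OP - → 20 - 17 = 3. Stack: [3]
LOAD_CONST → push 4. Stack: [3, 4]
BINARY_OP >> → 3 >> 4 = 0. Stack: [0]
STORE_FAST u → u=0. Stack: []
LOAD_CONST → push 1. Stack: [1]
LOAD_FAST a → push 20. Stack: [1, 20]
BINARY_OP * → 1 * 20 = 20. Stack: [20]
STORE_FAST t → t=20. Stack: []
LOAD_FAST_LOAD_FAST u,u → push 0,0. Stack: [0, 0]
BINARY_OP & → 0 & 0 = 0. Stack: [0]
LOAD_FAST_LOAD_FAST u,a → push 0,20. Stack: [0, 0, 20]
BINARY_OP + → 0 + 20 = 20. Stack: [0, 20]
BINARY_OP & → 0 & 20 = 0. Stack: [0]
STORE_FAST u → u=0. Stack: []
LOAD_FAST_LOAD_FAST a,a → push 20,20. Stack: [20, 20]
BINARY_OP + → 20 + 20 = 40. Stack: [40]
LOAD_FAST a → push 20. Stack: [40, 20]
BINARY_OP & → 40 & 20 = 0. Stack: [0]
STORE_FAST r → r=0. Stack: []
LOAD_FAST t → push 20. Stack: [20]
LOAD_CONST → push 4. Stack: [20, 4]
BINARY_OP >> → 20 >> 4 = 1. Stack: [1]
LOAD_CONST → push 11. Stack: [1, 11]
LOAD_FAST u → push 0. Stack: [1, 11, 0]
BINARY_OP + → 11 + 0 = 11. Stack: [1, 11]
BINARY_OP % → 1 % 11 = 1. Stack: [1]
STORE_FAST y → y=1. Stack: []
LOAD_FAST t → push 20. Stack: [20]
LOAD_CONST → push 4. Stack: [20, 4]
BINARY_OP // → 20 // 4 = 5. Stack: [5]
STORE_FAST s → s=5. Stack: []
LOAD_FAST_LOAD_FAST s,s → push 5,5. Stack: [5, 5]
BINARY_OP * → 5 * 5 = 25. Stack: [25]
RETURN_VALUE → return 25.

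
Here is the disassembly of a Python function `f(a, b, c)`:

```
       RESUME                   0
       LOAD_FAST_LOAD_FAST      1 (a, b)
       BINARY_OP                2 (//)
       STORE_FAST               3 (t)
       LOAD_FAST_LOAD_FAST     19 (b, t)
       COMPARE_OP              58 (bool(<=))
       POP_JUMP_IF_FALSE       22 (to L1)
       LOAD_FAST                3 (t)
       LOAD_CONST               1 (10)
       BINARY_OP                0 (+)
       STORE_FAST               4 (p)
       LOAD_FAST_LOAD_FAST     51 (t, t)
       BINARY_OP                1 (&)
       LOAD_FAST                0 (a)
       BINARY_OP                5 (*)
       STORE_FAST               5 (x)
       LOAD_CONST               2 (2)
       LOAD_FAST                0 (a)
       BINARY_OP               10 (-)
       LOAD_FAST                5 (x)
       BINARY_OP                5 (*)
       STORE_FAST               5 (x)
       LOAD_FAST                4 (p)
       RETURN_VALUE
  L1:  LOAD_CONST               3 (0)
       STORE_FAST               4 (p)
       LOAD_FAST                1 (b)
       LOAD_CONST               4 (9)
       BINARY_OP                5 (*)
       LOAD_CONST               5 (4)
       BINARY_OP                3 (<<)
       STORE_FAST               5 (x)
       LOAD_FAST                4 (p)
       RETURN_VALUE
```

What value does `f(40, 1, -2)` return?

50

LOAD_FAST_LOAD_FAST a,b → push 40,1. Stack: [40, 1]
BINARY_OP // → 40 // 1 = 40. Stack: [40]
STORE_FAST t → t=40. Stack: []
LOAD_FAST_LOAD_FAST b,t → push 1,40. Stack: [1, 40]
COMPARE_OP bool(<=) → 1 vs 40 = True. Stack: [True]
POP_JUMP_IF_FALSE → pop True; no jump. Stack: []
LOAD_FAST t → push 40. Stack: [40]
LOAD_CONST → push 10. Stack: [40, 10]
BINARY_OP + → 40 + 10 = 50. Stack: [50]
STORE_FAST p → p=50. Stack: []
LOAD_FAST_LOAD_FAST t,t → push 40,40. Stack: [40, 40]
BINARY_OP & → 40 & 40 = 40. Stack: [40]
LOAD_FAST a → push 40. Stack: [40, 40]
BINARY_OP * → 40 * 40 = 1600. Stack: [1600]
STORE_FAST x → x=1600. Stack: []
LOAD_CONST → push 2. Stack: [2]
LOAD_FAST a → push 40. Stack: [2, 40]
BINARY_OP - → 2 - 40 = -38. Stack: [-38]
LOAD_FAST x → push 1600. Stack: [-38, 1600]
BINARY_OP * → -38 * 1600 = -60800. Stack: [-60800]
STORE_FAST x → x=-60800. Stack: []
LOAD_FAST p → push 50. Stack: [50]
RETURN_VALUE → return 50.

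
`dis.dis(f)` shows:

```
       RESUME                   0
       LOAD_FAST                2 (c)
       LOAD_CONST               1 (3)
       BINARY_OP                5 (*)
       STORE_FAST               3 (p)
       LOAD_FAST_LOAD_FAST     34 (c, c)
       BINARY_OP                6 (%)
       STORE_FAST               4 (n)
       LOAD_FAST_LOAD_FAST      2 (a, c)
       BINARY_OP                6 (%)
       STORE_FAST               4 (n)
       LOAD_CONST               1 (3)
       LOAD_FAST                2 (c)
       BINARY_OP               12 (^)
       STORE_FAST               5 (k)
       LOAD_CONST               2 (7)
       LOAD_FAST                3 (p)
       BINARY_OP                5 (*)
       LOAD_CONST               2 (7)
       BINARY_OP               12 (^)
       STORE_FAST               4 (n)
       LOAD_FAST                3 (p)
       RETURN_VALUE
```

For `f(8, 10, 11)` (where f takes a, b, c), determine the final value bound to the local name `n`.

224

LOAD_FAST c → push 11. Stack: [11]
LOAD_CONST → push 3. Stack: [11, 3]
BINARY_OP * → 11 * 3 = 33. Stack: [33]
STORE_FAST p → p=33. Stack: []
LOAD_FAST_LOAD_FAST c,c → push 11,11. Stack: [11, 11]
BINARY_OP % → 11 % 11 = 0. Stack: [0]
STORE_FAST n → n=0. Stack: []
LOAD_FAST_LOAD_FAST a,c → push 8,11. Stack: [8, 11]
BINARY_OP % → 8 % 11 = 8. Stack: [8]
STORE_FAST n → n=8. Stack: []
LOAD_CONST → push 3. Stack: [3]
LOAD_FAST c → push 11. Stack: [3, 11]
BINARY_OP ^ → 3 ^ 11 = 8. Stack: [8]
STORE_FAST k → k=8. Stack: []
LOAD_CONST → push 7. Stack: [7]
LOAD_FAST p → push 33. Stack: [7, 33]
BINARY_OP * → 7 * 33 = 231. Stack: [231]
LOAD_CONST → push 7. Stack: [231, 7]
BINARY_OP ^ → 231 ^ 7 = 224. Stack: [224]
STORE_FAST n → n=224. Stack: []
LOAD_FAST p → push 33. Stack: [33]
RETURN_VALUE → return 33.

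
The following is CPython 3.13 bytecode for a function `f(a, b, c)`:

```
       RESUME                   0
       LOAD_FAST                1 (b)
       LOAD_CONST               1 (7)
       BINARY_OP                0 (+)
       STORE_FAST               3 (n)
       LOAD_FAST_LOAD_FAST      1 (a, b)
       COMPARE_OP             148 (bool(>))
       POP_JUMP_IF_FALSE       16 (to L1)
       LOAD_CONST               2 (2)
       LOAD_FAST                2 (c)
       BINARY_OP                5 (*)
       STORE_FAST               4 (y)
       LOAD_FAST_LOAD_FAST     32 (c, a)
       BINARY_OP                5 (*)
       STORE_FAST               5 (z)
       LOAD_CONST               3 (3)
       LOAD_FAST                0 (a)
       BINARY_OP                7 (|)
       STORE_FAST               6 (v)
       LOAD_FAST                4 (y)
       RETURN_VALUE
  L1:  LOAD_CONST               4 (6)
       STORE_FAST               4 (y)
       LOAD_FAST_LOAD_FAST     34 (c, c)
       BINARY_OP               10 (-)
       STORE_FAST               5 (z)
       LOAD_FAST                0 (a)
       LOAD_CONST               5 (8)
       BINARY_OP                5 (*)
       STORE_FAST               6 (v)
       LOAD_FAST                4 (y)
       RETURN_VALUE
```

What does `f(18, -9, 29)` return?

LOAD_FAST b → push -9. Stack: [-9]
LOAD_CONST → push 7. Stack: [-9, 7]
BINARY_OP + → -9 + 7 = -2. Stack: [-2]
STORE_FAST n → n=-2. Stack: []
LOAD_FAST_LOAD_FAST a,b → push 18,-9. Stack: [18, -9]
COMPARE_OP bool(>) → 18 vs -9 = True. Stack: [True]
POP_JUMP_IF_FALSE → pop True; no jump. Stack: []
LOAD_CONST → push 2. Stack: [2]
LOAD_FAST c → push 29. Stack: [2, 29]
BINARY_OP * → 2 * 29 = 58. Stack: [58]
STORE_FAST y → y=58. Stack: []
LOAD_FAST_LOAD_FAST c,a → push 29,18. Stack: [29, 18]
BINARY_OP * → 29 * 18 = 522. Stack: [522]
STORE_FAST z → z=522. Stack: []
LOAD_CONST → push 3. Stack: [3]
LOAD_FAST a → push 18. Stack: [3, 18]
BINARY_OP | → 3 | 18 = 19. Stack: [19]
STORE_FAST v → v=19. Stack: []
LOAD_FAST y → push 58. Stack: [58]
RETURN_VALUE → return 58.

58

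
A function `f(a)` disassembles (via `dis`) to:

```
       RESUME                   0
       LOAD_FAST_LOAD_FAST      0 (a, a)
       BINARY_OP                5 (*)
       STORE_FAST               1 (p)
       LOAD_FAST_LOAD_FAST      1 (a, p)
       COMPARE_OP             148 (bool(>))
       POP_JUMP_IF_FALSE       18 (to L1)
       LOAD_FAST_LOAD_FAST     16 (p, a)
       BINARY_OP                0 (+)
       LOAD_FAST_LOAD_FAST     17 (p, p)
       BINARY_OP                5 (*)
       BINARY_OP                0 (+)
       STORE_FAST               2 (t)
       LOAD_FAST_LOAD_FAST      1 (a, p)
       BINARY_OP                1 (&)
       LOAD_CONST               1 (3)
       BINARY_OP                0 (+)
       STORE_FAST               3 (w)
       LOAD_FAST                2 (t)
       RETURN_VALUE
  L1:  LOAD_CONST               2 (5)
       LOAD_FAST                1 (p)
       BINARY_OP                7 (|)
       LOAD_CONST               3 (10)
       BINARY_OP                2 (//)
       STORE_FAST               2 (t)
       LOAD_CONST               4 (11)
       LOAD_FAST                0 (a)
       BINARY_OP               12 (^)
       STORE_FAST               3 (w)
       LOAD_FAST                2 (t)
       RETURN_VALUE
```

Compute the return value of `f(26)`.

LOAD_FAST_LOAD_FAST a,a → push 26,26. Stack: [26, 26]
BINARY_OP * → 26 * 26 = 676. Stack: [676]
STORE_FAST p → p=676. Stack: []
LOAD_FAST_LOAD_FAST a,p → push 26,676. Stack: [26, 676]
COMPARE_OP bool(>) → 26 vs 676 = False. Stack: [False]
POP_JUMP_IF_FALSE → pop False; jump. Stack: []
LOAD_CONST → push 5. Stack: [5]
LOAD_FAST p → push 676. Stack: [5, 676]
BINARY_OP | → 5 | 676 = 677. Stack: [677]
LOAD_CONST → push 10. Stack: [677, 10]
BINARY_OP // → 677 // 10 = 67. Stack: [67]
STORE_FAST t → t=67. Stack: []
LOAD_CONST → push 11. Stack: [11]
LOAD_FAST a → push 26. Stack: [11, 26]
BINARY_OP ^ → 11 ^ 26 = 17. Stack: [17]
STORE_FAST w → w=17. Stack: []
LOAD_FAST t → push 67. Stack: [67]
RETURN_VALUE → return 67.

67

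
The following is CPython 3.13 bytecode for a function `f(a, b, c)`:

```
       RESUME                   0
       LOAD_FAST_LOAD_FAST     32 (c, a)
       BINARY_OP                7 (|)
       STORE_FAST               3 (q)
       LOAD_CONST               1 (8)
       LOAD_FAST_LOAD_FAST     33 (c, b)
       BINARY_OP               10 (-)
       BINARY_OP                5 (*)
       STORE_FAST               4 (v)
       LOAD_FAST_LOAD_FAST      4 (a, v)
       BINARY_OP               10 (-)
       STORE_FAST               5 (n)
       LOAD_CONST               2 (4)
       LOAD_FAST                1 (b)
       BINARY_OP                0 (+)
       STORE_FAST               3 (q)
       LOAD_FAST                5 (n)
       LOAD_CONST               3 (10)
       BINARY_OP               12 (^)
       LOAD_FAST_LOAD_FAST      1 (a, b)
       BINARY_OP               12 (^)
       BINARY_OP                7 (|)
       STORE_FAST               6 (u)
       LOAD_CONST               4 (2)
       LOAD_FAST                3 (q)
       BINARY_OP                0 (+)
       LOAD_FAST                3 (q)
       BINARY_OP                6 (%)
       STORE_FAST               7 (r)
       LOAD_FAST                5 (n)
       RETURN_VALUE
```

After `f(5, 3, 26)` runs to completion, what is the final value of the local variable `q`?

LOAD_FAST_LOAD_FAST c,a → push 26,5. Stack: [26, 5]
BINARY_OP | → 26 | 5 = 31. Stack: [31]
STORE_FAST q → q=31. Stack: []
LOAD_CONST → push 8. Stack: [8]
LOAD_FAST_LOAD_FAST c,b → push 26,3. Stack: [8, 26, 3]
BINARY_OP - → 26 - 3 = 23. Stack: [8, 23]
BINARY_OP * → 8 * 23 = 184. Stack: [184]
STORE_FAST v → v=184. Stack: []
LOAD_FAST_LOAD_FAST a,v → push 5,184. Stack: [5, 184]
BINARY_OP - → 5 - 184 = -179. Stack: [-179]
STORE_FAST n → n=-179. Stack: []
LOAD_CONST → push 4. Stack: [4]
LOAD_FAST b → push 3. Stack: [4, 3]
BINARY_OP + → 4 + 3 = 7. Stack: [7]
STORE_FAST q → q=7. Stack: []
LOAD_FAST n → push -179. Stack: [-179]
LOAD_CONST → push 10. Stack: [-179, 10]
BINARY_OP ^ → -179 ^ 10 = -185. Stack: [-185]
LOAD_FAST_LOAD_FAST a,b → push 5,3. Stack: [-185, 5, 3]
BINARY_OP ^ → 5 ^ 3 = 6. Stack: [-185, 6]
BINARY_OP | → -185 | 6 = -185. Stack: [-185]
STORE_FAST u → u=-185. Stack: []
LOAD_CONST → push 2. Stack: [2]
LOAD_FAST q → push 7. Stack: [2, 7]
BINARY_OP + → 2 + 7 = 9. Stack: [9]
LOAD_FAST q → push 7. Stack: [9, 7]
BINARY_OP % → 9 % 7 = 2. Stack: [2]
STORE_FAST r → r=2. Stack: []
LOAD_FAST n → push -179. Stack: [-179]
RETURN_VALUE → return -179.

7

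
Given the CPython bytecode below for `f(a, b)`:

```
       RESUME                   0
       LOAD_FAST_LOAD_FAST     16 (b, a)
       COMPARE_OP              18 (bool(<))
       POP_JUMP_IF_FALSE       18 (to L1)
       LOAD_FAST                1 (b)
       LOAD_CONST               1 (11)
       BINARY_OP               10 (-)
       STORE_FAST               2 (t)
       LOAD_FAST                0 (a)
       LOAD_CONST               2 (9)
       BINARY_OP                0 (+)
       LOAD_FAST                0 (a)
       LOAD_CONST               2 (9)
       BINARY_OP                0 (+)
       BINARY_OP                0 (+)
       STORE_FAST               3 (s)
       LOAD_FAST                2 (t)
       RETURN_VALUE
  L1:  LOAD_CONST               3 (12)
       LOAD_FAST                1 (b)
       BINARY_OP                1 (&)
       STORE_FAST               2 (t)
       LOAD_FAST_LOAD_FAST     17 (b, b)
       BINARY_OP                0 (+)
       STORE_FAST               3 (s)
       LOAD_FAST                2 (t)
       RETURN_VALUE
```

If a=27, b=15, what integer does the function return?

LOAD_FAST_LOAD_FAST b,a → push 15,27. Stack: [15, 27]
COMPARE_OP bool(<) → 15 vs 27 = True. Stack: [True]
POP_JUMP_IF_FALSE → pop True; no jump. Stack: []
LOAD_FAST b → push 15. Stack: [15]
LOAD_CONST → push 11. Stack: [15, 11]
BINARY_OP - → 15 - 11 = 4. Stack: [4]
STORE_FAST t → t=4. Stack: []
LOAD_FAST a → push 27. Stack: [27]
LOAD_CONST → push 9. Stack: [27, 9]
BINARY_OP + → 27 + 9 = 36. Stack: [36]
LOAD_FAST a → push 27. Stack: [36, 27]
LOAD_CONST → push 9. Stack: [36, 27, 9]
BINARY_OP + → 27 + 9 = 36. Stack: [36, 36]
BINARY_OP + → 36 + 36 = 72. Stack: [72]
STORE_FAST s → s=72. Stack: []
LOAD_FAST t → push 4. Stack: [4]
RETURN_VALUE → return 4.

4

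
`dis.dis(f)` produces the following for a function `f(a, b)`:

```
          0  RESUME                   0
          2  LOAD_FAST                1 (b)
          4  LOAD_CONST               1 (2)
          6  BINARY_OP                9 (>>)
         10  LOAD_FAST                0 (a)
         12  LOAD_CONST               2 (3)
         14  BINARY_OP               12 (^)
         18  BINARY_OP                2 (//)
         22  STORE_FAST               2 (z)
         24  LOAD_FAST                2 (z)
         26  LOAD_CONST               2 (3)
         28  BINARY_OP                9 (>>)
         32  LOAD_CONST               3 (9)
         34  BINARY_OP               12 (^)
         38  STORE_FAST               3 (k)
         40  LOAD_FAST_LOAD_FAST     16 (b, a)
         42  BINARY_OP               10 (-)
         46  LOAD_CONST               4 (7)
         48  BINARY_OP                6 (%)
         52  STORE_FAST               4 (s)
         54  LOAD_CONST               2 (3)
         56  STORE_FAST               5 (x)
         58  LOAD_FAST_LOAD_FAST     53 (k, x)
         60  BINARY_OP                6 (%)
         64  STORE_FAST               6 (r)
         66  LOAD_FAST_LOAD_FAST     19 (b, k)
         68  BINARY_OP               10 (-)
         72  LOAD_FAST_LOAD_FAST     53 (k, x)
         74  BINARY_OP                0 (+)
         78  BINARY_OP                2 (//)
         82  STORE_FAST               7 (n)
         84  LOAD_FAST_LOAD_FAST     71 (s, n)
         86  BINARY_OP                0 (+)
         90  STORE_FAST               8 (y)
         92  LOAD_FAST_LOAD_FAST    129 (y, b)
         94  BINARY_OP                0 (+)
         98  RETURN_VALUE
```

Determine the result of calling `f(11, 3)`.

8

LOAD_FAST b → push 3. Stack: [3]
LOAD_CONST → push 2. Stack: [3, 2]
BINARY_OP >> → 3 >> 2 = 0. Stack: [0]
LOAD_FAST a → push 11. Stack: [0, 11]
LOAD_CONST → push 3. Stack: [0, 11, 3]
BINARY_OP ^ → 11 ^ 3 = 8. Stack: [0, 8]
BINARY_OP // → 0 // 8 = 0. Stack: [0]
STORE_FAST z → z=0. Stack: []
LOAD_FAST z → push 0. Stack: [0]
LOAD_CONST → push 3. Stack: [0, 3]
BINARY_OP >> → 0 >> 3 = 0. Stack: [0]
LOAD_CONST → push 9. Stack: [0, 9]
BINARY_OP ^ → 0 ^ 9 = 9. Stack: [9]
STORE_FAST k → k=9. Stack: []
LOAD_FAST_LOAD_FAST b,a → push 3,11. Stack: [3, 11]
BINARY_OP - → 3 - 11 = -8. Stack: [-8]
LOAD_CONST → push 7. Stack: [-8, 7]
BINARY_OP % → -8 % 7 = 6. Stack: [6]
STORE_FAST s → s=6. Stack: []
LOAD_CONST → push 3. Stack: [3]
STORE_FAST x → x=3. Stack: []
LOAD_FAST_LOAD_FAST k,x → push 9,3. Stack: [9, 3]
BINARY_OP % → 9 % 3 = 0. Stack: [0]
STORE_FAST r → r=0. Stack: []
LOAD_FAST_LOAD_FAST b,k → push 3,9. Stack: [3, 9]
BINARY_OP - → 3 - 9 = -6. Stack: [-6]
LOAD_FAST_LOAD_FAST k,x → push 9,3. Stack: [-6, 9, 3]
BINARY_OP + → 9 + 3 = 12. Stack: [-6, 12]
BINARY_OP // → -6 // 12 = -1. Stack: [-1]
STORE_FAST n → n=-1. Stack: []
LOAD_FAST_LOAD_FAST s,n → push 6,-1. Stack: [6, -1]
BINARY_OP + → 6 + -1 = 5. Stack: [5]
STORE_FAST y → y=5. Stack: []
LOAD_FAST_LOAD_FAST y,b → push 5,3. Stack: [5, 3]
BINARY_OP + → 5 + 3 = 8. Stack: [8]
RETURN_VALUE → return 8.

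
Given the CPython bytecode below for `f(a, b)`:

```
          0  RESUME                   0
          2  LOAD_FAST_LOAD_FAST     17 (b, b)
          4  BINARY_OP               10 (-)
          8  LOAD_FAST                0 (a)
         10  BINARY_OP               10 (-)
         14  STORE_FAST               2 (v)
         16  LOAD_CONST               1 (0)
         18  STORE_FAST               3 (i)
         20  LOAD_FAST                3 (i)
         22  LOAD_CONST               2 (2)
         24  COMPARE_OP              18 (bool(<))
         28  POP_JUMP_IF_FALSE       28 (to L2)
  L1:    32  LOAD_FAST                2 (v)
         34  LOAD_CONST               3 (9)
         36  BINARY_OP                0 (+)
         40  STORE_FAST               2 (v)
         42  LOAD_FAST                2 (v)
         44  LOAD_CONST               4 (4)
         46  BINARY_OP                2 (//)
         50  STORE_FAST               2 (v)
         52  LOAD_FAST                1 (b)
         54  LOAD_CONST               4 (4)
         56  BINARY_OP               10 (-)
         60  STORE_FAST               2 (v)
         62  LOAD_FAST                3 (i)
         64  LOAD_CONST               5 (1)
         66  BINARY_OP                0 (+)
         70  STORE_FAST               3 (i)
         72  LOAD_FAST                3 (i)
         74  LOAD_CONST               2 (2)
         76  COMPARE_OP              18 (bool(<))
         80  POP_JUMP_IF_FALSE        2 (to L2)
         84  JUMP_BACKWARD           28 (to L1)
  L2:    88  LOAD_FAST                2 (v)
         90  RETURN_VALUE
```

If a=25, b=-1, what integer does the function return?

-5

LOAD_FAST_LOAD_FAST b,b → push -1,-1. Stack: [-1, -1]
BINARY_OP - → -1 - -1 = 0. Stack: [0]
LOAD_FAST a → push 25. Stack: [0, 25]
BINARY_OP - → 0 - 25 = -25. Stack: [-25]
STORE_FAST v → v=-25. Stack: []
LOAD_CONST → push 0. Stack: [0]
STORE_FAST i → i=0. Stack: []
LOAD_FAST i → push 0. Stack: [0]
LOAD_CONST → push 2. Stack: [0, 2]
COMPARE_OP bool(<) → 0 vs 2 = True. Stack: [True]
POP_JUMP_IF_FALSE → pop True; no jump. Stack: []
LOAD_FAST v → push -25. Stack: [-25]
LOAD_CONST → push 9. Stack: [-25, 9]
BINARY_OP + → -25 + 9 = -16. Stack: [-16]
STORE_FAST v → v=-16. Stack: []
LOAD_FAST v → push -16. Stack: [-16]
LOAD_CONST → push 4. Stack: [-16, 4]
BINARY_OP // → -16 // 4 = -4. Stack: [-4]
STORE_FAST v → v=-4. Stack: []
LOAD_FAST b → push -1. Stack: [-1]
LOAD_CONST → push 4. Stack: [-1, 4]
BINARY_OP - → -1 - 4 = -5. Stack: [-5]
STORE_FAST v → v=-5. Stack: []
LOAD_FAST i → push 0. Stack: [0]
LOAD_CONST → push 1. Stack: [0, 1]
BINARY_OP + → 0 + 1 = 1. Stack: [1]
STORE_FAST i → i=1. Stack: []
LOAD_FAST i → push 1. Stack: [1]
LOAD_CONST → push 2. Stack: [1, 2]
COMPARE_OP bool(<) → 1 vs 2 = True. Stack: [True]
POP_JUMP_IF_FALSE → pop True; no jump. Stack: []
LOAD_FAST v → push -5. Stack: [-5]
LOAD_CONST → push 9. Stack: [-5, 9]
BINARY_OP + → -5 + 9 = 4. Stack: [4]
STORE_FAST v → v=4. Stack: []
LOAD_FAST v → push 4. Stack: [4]
LOAD_CONST → push 4. Stack: [4, 4]
BINARY_OP // → 4 // 4 = 1. Stack: [1]
STORE_FAST v → v=1. Stack: []
LOAD_FAST b → push -1. Stack: [-1]
LOAD_CONST → push 4. Stack: [-1, 4]
BINARY_OP - → -1 - 4 = -5. Stack: [-5]
STORE_FAST v → v=-5. Stack: []
LOAD_FAST i → push 1. Stack: [1]
LOAD_CONST → push 1. Stack: [1, 1]
BINARY_OP + → 1 + 1 = 2. Stack: [2]
STORE_FAST i → i=2. Stack: []
LOAD_FAST i → push 2. Stack: [2]
LOAD_CONST → push 2. Stack: [2, 2]
COMPARE_OP bool(<) → 2 vs 2 = False. Stack: [False]
POP_JUMP_IF_FALSE → pop False; jump. Stack: []
LOAD_FAST v → push -5. Stack: [-5]
RETURN_VALUE → return -5.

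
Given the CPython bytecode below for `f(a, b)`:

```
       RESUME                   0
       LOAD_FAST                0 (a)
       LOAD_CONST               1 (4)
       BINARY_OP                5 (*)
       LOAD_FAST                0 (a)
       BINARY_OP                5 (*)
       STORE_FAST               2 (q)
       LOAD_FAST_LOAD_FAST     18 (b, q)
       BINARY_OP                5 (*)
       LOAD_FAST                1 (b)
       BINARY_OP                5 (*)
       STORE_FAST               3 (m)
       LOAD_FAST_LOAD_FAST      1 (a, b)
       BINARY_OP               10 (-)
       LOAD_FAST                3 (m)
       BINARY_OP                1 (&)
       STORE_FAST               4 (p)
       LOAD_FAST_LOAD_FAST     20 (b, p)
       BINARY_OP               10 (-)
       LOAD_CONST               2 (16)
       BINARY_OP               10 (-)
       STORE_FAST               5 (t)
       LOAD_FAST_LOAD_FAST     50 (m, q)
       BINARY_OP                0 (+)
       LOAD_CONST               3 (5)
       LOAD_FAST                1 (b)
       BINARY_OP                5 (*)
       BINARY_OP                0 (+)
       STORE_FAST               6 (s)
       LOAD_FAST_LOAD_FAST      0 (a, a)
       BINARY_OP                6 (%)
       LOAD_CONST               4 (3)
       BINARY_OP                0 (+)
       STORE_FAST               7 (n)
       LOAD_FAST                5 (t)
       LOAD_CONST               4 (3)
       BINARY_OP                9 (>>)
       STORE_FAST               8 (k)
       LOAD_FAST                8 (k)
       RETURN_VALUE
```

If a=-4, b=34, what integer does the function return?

LOAD_FAST a → push -4. Stack: [-4]
LOAD_CONST → push 4. Stack: [-4, 4]
BINARY_OP * → -4 * 4 = -16. Stack: [-16]
LOAD_FAST a → push -4. Stack: [-16, -4]
BINARY_OP * → -16 * -4 = 64. Stack: [64]
STORE_FAST q → q=64. Stack: []
LOAD_FAST_LOAD_FAST b,q → push 34,64. Stack: [34, 64]
BINARY_OP * → 34 * 64 = 2176. Stack: [2176]
LOAD_FAST b → push 34. Stack: [2176, 34]
BINARY_OP * → 2176 * 34 = 73984. Stack: [73984]
STORE_FAST m → m=73984. Stack: []
LOAD_FAST_LOAD_FAST a,b → push -4,34. Stack: [-4, 34]
BINARY_OP - → -4 - 34 = -38. Stack: [-38]
LOAD_FAST m → push 73984. Stack: [-38, 73984]
BINARY_OP & → -38 & 73984 = 73984. Stack: [73984]
STORE_FAST p → p=73984. Stack: []
LOAD_FAST_LOAD_FAST b,p → push 34,73984. Stack: [34, 73984]
BINARY_OP - → 34 - 73984 = -73950. Stack: [-73950]
LOAD_CONST → push 16. Stack: [-73950, 16]
BINARY_OP - → -73950 - 16 = -73966. Stack: [-73966]
STORE_FAST t → t=-73966. Stack: []
LOAD_FAST_LOAD_FAST m,q → push 73984,64. Stack: [73984, 64]
BINARY_OP + → 73984 + 64 = 74048. Stack: [74048]
LOAD_CONST → push 5. Stack: [74048, 5]
LOAD_FAST b → push 34. Stack: [74048, 5, 34]
BINARY_OP * → 5 * 34 = 170. Stack: [74048, 170]
BINARY_OP + → 74048 + 170 = 74218. Stack: [74218]
STORE_FAST s → s=74218. Stack: []
LOAD_FAST_LOAD_FAST a,a → push -4,-4. Stack: [-4, -4]
BINARY_OP % → -4 % -4 = 0. Stack: [0]
LOAD_CONST → push 3. Stack: [0, 3]
BINARY_OP + → 0 + 3 = 3. Stack: [3]
STORE_FAST n → n=3. Stack: []
LOAD_FAST t → push -73966. Stack: [-73966]
LOAD_CONST → push 3. Stack: [-73966, 3]
BINARY_OP >> → -73966 >> 3 = -9246. Stack: [-9246]
STORE_FAST k → k=-9246. Stack: []
LOAD_FAST k → push -9246. Stack: [-9246]
RETURN_VALUE → return -9246.

-9246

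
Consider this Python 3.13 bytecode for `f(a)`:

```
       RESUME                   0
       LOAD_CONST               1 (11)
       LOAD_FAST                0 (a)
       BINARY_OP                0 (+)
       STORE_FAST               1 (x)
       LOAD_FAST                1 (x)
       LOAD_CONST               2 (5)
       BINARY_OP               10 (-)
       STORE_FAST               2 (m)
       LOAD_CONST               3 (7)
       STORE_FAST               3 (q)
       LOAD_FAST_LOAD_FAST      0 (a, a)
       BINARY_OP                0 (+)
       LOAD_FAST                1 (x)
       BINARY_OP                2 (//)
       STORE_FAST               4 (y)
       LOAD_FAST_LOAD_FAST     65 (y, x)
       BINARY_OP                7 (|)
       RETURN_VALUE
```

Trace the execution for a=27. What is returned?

LOAD_CONST → push 11. Stack: [11]
LOAD_FAST a → push 27. Stack: [11, 27]
BINARY_OP + → 11 + 27 = 38. Stack: [38]
STORE_FAST x → x=38. Stack: []
LOAD_FAST x → push 38. Stack: [38]
LOAD_CONST → push 5. Stack: [38, 5]
BINARY_OP - → 38 - 5 = 33. Stack: [33]
STORE_FAST m → m=33. Stack: []
LOAD_CONST → push 7. Stack: [7]
STORE_FAST q → q=7. Stack: []
LOAD_FAST_LOAD_FAST a,a → push 27,27. Stack: [27, 27]
BINARY_OP + → 27 + 27 = 54. Stack: [54]
LOAD_FAST x → push 38. Stack: [54, 38]
BINARY_OP // → 54 // 38 = 1. Stack: [1]
STORE_FAST y → y=1. Stack: []
LOAD_FAST_LOAD_FAST y,x → push 1,38. Stack: [1, 38]
BINARY_OP | → 1 | 38 = 39. Stack: [39]
RETURN_VALUE → return 39.

39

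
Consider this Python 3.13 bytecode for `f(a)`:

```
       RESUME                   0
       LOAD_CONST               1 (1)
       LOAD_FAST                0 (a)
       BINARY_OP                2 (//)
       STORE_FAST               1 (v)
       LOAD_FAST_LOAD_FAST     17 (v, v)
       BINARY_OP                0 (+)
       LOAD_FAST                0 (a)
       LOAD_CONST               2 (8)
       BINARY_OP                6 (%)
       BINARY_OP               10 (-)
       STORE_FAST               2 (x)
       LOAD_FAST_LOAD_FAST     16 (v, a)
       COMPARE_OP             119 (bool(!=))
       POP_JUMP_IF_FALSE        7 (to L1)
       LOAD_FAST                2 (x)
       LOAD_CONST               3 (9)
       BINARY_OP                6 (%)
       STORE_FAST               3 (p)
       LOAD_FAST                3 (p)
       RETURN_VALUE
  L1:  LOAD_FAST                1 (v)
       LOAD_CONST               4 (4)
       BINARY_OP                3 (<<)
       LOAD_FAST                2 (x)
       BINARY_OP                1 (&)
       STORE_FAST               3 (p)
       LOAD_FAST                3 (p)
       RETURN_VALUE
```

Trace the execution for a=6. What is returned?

LOAD_CONST → push 1. Stack: [1]
LOAD_FAST a → push 6. Stack: [1, 6]
BINARY_OP // → 1 // 6 = 0. Stack: [0]
STORE_FAST v → v=0. Stack: []
LOAD_FAST_LOAD_FAST v,v → push 0,0. Stack: [0, 0]
BINARY_OP + → 0 + 0 = 0. Stack: [0]
LOAD_FAST a → push 6. Stack: [0, 6]
LOAD_CONST → push 8. Stack: [0, 6, 8]
BINARY_OP % → 6 % 8 = 6. Stack: [0, 6]
BINARY_OP - → 0 - 6 = -6. Stack: [-6]
STORE_FAST x → x=-6. Stack: []
LOAD_FAST_LOAD_FAST v,a → push 0,6. Stack: [0, 6]
COMPARE_OP bool(!=) → 0 vs 6 = True. Stack: [True]
POP_JUMP_IF_FALSE → pop True; no jump. Stack: []
LOAD_FAST x → push -6. Stack: [-6]
LOAD_CONST → push 9. Stack: [-6, 9]
BINARY_OP % → -6 % 9 = 3. Stack: [3]
STORE_FAST p → p=3. Stack: []
LOAD_FAST p → push 3. Stack: [3]
RETURN_VALUE → return 3.

3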